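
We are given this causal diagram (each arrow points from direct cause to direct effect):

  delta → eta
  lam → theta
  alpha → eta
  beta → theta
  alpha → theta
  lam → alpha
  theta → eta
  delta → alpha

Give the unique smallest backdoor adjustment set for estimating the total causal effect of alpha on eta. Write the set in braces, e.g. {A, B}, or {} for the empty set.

Variables eligible for adjustment (non-descendants of alpha, excluding alpha and eta): {beta, delta, lam}.
Backdoor paths from alpha to eta:
  P1: alpha <- delta -> eta
  P2: alpha <- lam -> theta -> eta
The empty set is not sufficient: P1 (alpha <- delta -> eta) has no collider blocking it and no conditioned non-collider, so it is open.
Try {delta, lam}:
  P1: blocked at fork node delta ∈ conditioning set.
  P2: blocked at fork node lam ∈ conditioning set.
{delta, lam} contains no descendant of alpha and blocks every backdoor path.
Every element of {delta, lam} is needed (dropping delta leaves P1 open; dropping lam leaves P2 open), so no proper subset is valid.
Among all size-2 subsets of the eligible variables, only {delta, lam} blocks every backdoor path, so it is the unique smallest valid adjustment set.

{delta, lam}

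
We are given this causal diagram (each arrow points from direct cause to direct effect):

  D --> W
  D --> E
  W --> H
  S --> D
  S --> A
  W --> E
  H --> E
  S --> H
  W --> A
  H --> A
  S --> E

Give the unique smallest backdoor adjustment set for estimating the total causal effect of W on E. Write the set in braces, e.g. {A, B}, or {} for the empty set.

{D}

Variables eligible for adjustment (non-descendants of W, excluding W and E): {D, S}.
Backdoor paths from W to E:
  P1: W <- D <- S -> H -> E
  P2: W <- D <- S -> A <- H -> E
  P3: W <- D <- S -> E
  P4: W <- D -> E
The empty set is not sufficient: P1 (W <- D <- S -> H -> E) has no collider blocking it and no conditioned non-collider, so it is open.
Try {D}:
  P1: blocked at chain node D ∈ conditioning set.
  P2: blocked at chain node D ∈ conditioning set.
  P3: blocked at chain node D ∈ conditioning set.
  P4: blocked at fork node D ∈ conditioning set.
{D} contains no descendant of W and blocks every backdoor path.
No other singleton works — e.g. {S} leaves P4 open — so {D} is the unique smallest valid adjustment set.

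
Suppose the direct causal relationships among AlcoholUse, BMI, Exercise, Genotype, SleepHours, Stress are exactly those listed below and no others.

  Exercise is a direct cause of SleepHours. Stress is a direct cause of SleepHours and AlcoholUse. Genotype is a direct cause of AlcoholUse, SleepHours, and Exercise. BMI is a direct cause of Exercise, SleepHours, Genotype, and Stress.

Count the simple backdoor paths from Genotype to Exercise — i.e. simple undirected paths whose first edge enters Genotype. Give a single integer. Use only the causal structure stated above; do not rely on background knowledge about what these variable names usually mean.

A backdoor path from Genotype to Exercise is any simple undirected path whose first edge points into Genotype (i.e. leaves Genotype via a parent).
Parents of Genotype: {BMI}.
Enumerating:
  P1: Genotype <- BMI -> Stress -> SleepHours <- Exercise
  P2: Genotype <- BMI -> Exercise
  P3: Genotype <- BMI -> SleepHours <- Exercise
That exhausts the simple backdoor paths. Count: 3.

3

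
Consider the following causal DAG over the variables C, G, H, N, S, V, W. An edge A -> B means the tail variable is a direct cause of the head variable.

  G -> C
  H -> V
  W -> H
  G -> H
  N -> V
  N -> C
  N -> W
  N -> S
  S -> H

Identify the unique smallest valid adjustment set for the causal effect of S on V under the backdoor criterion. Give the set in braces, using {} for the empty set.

Variables eligible for adjustment (non-descendants of S, excluding S and V): {C, G, N, W}.
Backdoor paths from S to V:
  P1: S <- N -> W -> H -> V
  P2: S <- N -> C <- G -> H -> V
  P3: S <- N -> V
The empty set is not sufficient: P1 (S <- N -> W -> H -> V) has no collider blocking it and no conditioned non-collider, so it is open.
Try {N}:
  P1: blocked at fork node N ∈ conditioning set.
  P2: blocked at fork node N ∈ conditioning set.
  P3: blocked at fork node N ∈ conditioning set.
{N} contains no descendant of S and blocks every backdoor path.
No other singleton works — e.g. {G} leaves P1 open — so {N} is the unique smallest valid adjustment set.

{N}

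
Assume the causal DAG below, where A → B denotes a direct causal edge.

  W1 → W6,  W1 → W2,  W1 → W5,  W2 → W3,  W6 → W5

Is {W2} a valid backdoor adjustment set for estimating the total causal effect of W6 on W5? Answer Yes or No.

No

Backdoor paths from W6 to W5 (paths whose first edge points into W6):
  P1: W6 <- W1 -> W5
Condition 1 (no descendant of W6 in the set): holds — descendants of W6 are {W5}; none are in {W2}.
Condition 2 (every backdoor path blocked by {W2}):
  P1: open — no interior node is in the conditioning set.
{W2} does not satisfy the backdoor criterion.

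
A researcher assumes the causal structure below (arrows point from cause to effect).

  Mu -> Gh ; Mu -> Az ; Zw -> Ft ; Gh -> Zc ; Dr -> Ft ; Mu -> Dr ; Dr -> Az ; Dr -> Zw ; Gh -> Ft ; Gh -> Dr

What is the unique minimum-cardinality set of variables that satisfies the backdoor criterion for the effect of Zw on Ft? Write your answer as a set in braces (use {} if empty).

Variables eligible for adjustment (non-descendants of Zw, excluding Zw and Ft): {Az, Dr, Gh, Mu, Zc}.
Backdoor paths from Zw to Ft:
  P1: Zw <- Dr <- Mu -> Gh -> Ft
  P2: Zw <- Dr <- Gh -> Ft
  P3: Zw <- Dr -> Az <- Mu -> Gh -> Ft
  P4: Zw <- Dr -> Ft
The empty set is not sufficient: P1 (Zw <- Dr <- Mu -> Gh -> Ft) has no collider blocking it and no conditioned non-collider, so it is open.
Try {Dr}:
  P1: blocked at chain node Dr ∈ conditioning set.
  P2: blocked at chain node Dr ∈ conditioning set.
  P3: blocked at fork node Dr ∈ conditioning set.
  P4: blocked at fork node Dr ∈ conditioning set.
{Dr} contains no descendant of Zw and blocks every backdoor path.
No other singleton works — e.g. {Mu} leaves P2 open — so {Dr} is the unique smallest valid adjustment set.

{Dr}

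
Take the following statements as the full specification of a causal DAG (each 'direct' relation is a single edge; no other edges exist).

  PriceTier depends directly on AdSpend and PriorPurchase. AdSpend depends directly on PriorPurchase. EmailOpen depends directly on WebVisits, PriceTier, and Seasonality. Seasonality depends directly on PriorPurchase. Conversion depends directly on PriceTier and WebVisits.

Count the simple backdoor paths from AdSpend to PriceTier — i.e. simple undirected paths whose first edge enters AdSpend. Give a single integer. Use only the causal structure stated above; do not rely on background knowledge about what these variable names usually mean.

3

A backdoor path from AdSpend to PriceTier is any simple undirected path whose first edge points into AdSpend (i.e. leaves AdSpend via a parent).
Parents of AdSpend: {PriorPurchase}.
Enumerating:
  P1: AdSpend <- PriorPurchase -> Seasonality -> EmailOpen <- WebVisits -> Conversion <- PriceTier
  P2: AdSpend <- PriorPurchase -> Seasonality -> EmailOpen <- PriceTier
  P3: AdSpend <- PriorPurchase -> PriceTier
That exhausts the simple backdoor paths. Count: 3.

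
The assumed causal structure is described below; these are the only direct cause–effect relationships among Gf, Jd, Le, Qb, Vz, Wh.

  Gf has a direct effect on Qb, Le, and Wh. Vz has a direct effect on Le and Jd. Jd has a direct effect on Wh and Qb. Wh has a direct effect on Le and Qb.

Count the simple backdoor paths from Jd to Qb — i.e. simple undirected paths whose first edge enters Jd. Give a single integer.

4

A backdoor path from Jd to Qb is any simple undirected path whose first edge points into Jd (i.e. leaves Jd via a parent).
Parents of Jd: {Vz}.
Enumerating:
  P1: Jd <- Vz -> Le <- Gf -> Wh -> Qb
  P2: Jd <- Vz -> Le <- Gf -> Qb
  P3: Jd <- Vz -> Le <- Wh <- Gf -> Qb
  P4: Jd <- Vz -> Le <- Wh -> Qb
That exhausts the simple backdoor paths. Count: 4.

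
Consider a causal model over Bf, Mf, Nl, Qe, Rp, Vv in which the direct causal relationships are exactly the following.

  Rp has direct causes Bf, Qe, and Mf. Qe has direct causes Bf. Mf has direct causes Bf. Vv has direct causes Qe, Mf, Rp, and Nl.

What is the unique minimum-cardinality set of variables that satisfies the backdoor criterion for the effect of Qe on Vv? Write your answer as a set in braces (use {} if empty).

{Bf}

Variables eligible for adjustment (non-descendants of Qe, excluding Qe and Vv): {Bf, Mf, Nl}.
Backdoor paths from Qe to Vv:
  P1: Qe <- Bf -> Mf -> Rp -> Vv
  P2: Qe <- Bf -> Mf -> Vv
  P3: Qe <- Bf -> Rp <- Mf -> Vv
  P4: Qe <- Bf -> Rp -> Vv
The empty set is not sufficient: P1 (Qe <- Bf -> Mf -> Rp -> Vv) has no collider blocking it and no conditioned non-collider, so it is open.
Try {Bf}:
  P1: blocked at fork node Bf ∈ conditioning set.
  P2: blocked at fork node Bf ∈ conditioning set.
  P3: blocked at fork node Bf ∈ conditioning set.
  P4: blocked at fork node Bf ∈ conditioning set.
{Bf} contains no descendant of Qe and blocks every backdoor path.
No other singleton works — e.g. {Mf} leaves P4 open — so {Bf} is the unique smallest valid adjustment set.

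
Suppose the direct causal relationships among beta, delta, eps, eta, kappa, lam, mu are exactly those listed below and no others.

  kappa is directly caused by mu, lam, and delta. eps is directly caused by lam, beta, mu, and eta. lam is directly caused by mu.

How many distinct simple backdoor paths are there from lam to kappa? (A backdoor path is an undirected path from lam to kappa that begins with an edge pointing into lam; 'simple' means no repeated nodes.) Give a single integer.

1

A backdoor path from lam to kappa is any simple undirected path whose first edge points into lam (i.e. leaves lam via a parent).
Parents of lam: {mu}.
Enumerating:
  P1: lam <- mu -> kappa
That exhausts the simple backdoor paths. Count: 1.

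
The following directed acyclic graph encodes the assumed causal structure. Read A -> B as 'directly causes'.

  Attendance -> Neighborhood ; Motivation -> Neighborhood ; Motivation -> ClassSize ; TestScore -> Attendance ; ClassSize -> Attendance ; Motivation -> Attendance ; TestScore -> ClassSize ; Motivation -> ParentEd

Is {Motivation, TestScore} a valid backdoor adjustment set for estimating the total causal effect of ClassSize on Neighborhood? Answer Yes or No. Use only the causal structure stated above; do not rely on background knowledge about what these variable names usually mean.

Backdoor paths from ClassSize to Neighborhood (paths whose first edge points into ClassSize):
  P1: ClassSize <- Motivation -> Attendance -> Neighborhood
  P2: ClassSize <- Motivation -> Neighborhood
  P3: ClassSize <- TestScore -> Attendance <- Motivation -> Neighborhood
  P4: ClassSize <- TestScore -> Attendance -> Neighborhood
Condition 1 (no descendant of ClassSize in the set): holds — descendants of ClassSize are {Attendance, Neighborhood}; none are in {Motivation, TestScore}.
Condition 2 (every backdoor path blocked by {Motivation, TestScore}):
  P1: blocked at fork node Motivation ∈ conditioning set.
  P2: blocked at fork node Motivation ∈ conditioning set.
  P3: blocked at fork node TestScore ∈ conditioning set.
  P4: blocked at fork node TestScore ∈ conditioning set.
{Motivation, TestScore} satisfies the backdoor criterion.

Yes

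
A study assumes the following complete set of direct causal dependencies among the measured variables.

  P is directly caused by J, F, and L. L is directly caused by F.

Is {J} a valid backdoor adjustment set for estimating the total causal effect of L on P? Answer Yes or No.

No

Backdoor paths from L to P (paths whose first edge points into L):
  P1: L <- F -> P
Condition 1 (no descendant of L in the set): holds — descendants of L are {P}; none are in {J}.
Condition 2 (every backdoor path blocked by {J}):
  P1: open — no interior node is in the conditioning set.
{J} does not satisfy the backdoor criterion.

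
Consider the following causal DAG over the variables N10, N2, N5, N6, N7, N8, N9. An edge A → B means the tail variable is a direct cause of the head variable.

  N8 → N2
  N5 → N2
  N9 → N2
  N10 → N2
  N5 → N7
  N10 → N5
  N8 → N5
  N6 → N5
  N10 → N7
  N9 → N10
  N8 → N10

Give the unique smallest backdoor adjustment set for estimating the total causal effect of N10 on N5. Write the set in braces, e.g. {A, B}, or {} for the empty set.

{N8}

Variables eligible for adjustment (non-descendants of N10, excluding N10 and N5): {N6, N8, N9}.
Backdoor paths from N10 to N5:
  P1: N10 <- N9 -> N2 <- N8 -> N5
  P2: N10 <- N9 -> N2 <- N5
  P3: N10 <- N8 -> N5
  P4: N10 <- N8 -> N2 <- N5
The empty set is not sufficient: P3 (N10 <- N8 -> N5) has no collider blocking it and no conditioned non-collider, so it is open.
Try {N8}:
  P1: blocked at collider N2 (neither it nor any descendant is in the conditioning set).
  P2: blocked at collider N2 (neither it nor any descendant is in the conditioning set).
  P3: blocked at fork node N8 ∈ conditioning set.
  P4: blocked at fork node N8 ∈ conditioning set.
{N8} contains no descendant of N10 and blocks every backdoor path.
No other singleton works — e.g. {N9} leaves P3 open — so {N8} is the unique smallest valid adjustment set.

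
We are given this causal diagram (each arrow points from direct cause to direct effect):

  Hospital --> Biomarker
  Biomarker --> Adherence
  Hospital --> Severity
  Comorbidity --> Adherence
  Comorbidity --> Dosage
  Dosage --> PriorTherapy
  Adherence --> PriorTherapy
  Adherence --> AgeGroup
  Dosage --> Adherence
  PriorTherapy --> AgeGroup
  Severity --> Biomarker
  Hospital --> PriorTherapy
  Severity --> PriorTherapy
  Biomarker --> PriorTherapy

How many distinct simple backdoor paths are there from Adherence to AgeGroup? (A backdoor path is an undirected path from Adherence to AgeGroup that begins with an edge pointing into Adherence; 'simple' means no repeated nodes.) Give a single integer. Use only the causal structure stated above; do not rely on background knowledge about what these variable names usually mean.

A backdoor path from Adherence to AgeGroup is any simple undirected path whose first edge points into Adherence (i.e. leaves Adherence via a parent).
Parents of Adherence: {Biomarker, Comorbidity, Dosage}.
Enumerating:
  P1: Adherence <- Comorbidity -> Dosage -> PriorTherapy -> AgeGroup
  P2: Adherence <- Dosage -> PriorTherapy -> AgeGroup
  P3: Adherence <- Biomarker <- Hospital -> Severity -> PriorTherapy -> AgeGroup
  P4: Adherence <- Biomarker <- Hospital -> PriorTherapy -> AgeGroup
  P5: Adherence <- Biomarker <- Severity <- Hospital -> PriorTherapy -> AgeGroup
  P6: Adherence <- Biomarker <- Severity -> PriorTherapy -> AgeGroup
  P7: Adherence <- Biomarker -> PriorTherapy -> AgeGroup
That exhausts the simple backdoor paths. Count: 7.

7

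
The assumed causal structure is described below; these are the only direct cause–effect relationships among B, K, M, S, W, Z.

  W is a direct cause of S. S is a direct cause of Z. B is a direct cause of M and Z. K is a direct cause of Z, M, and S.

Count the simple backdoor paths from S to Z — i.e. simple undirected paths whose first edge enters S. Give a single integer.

A backdoor path from S to Z is any simple undirected path whose first edge points into S (i.e. leaves S via a parent).
Parents of S: {K, W}.
Enumerating:
  P1: S <- K -> M <- B -> Z
  P2: S <- K -> Z
That exhausts the simple backdoor paths. Count: 2.

2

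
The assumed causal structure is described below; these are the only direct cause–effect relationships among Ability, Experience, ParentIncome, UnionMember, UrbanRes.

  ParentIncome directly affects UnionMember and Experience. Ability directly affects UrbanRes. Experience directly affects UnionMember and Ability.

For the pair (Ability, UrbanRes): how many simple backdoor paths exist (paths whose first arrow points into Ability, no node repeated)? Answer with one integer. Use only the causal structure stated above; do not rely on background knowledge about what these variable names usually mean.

0

A backdoor path from Ability to UrbanRes is any simple undirected path whose first edge points into Ability (i.e. leaves Ability via a parent).
Parents of Ability: {Experience}.
No simple path from any parent of Ability reaches UrbanRes without revisiting Ability, so there are no backdoor paths.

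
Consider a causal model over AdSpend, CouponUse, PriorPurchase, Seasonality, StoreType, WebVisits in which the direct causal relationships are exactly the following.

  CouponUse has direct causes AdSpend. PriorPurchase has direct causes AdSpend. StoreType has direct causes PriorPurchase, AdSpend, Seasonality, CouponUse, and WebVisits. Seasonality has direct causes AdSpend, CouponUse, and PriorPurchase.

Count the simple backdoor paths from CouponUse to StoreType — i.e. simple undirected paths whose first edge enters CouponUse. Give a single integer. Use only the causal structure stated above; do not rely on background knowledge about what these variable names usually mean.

A backdoor path from CouponUse to StoreType is any simple undirected path whose first edge points into CouponUse (i.e. leaves CouponUse via a parent).
Parents of CouponUse: {AdSpend}.
Enumerating:
  P1: CouponUse <- AdSpend -> PriorPurchase -> Seasonality -> StoreType
  P2: CouponUse <- AdSpend -> PriorPurchase -> StoreType
  P3: CouponUse <- AdSpend -> Seasonality <- PriorPurchase -> StoreType
  P4: CouponUse <- AdSpend -> Seasonality -> StoreType
  P5: CouponUse <- AdSpend -> StoreType
That exhausts the simple backdoor paths. Count: 5.

5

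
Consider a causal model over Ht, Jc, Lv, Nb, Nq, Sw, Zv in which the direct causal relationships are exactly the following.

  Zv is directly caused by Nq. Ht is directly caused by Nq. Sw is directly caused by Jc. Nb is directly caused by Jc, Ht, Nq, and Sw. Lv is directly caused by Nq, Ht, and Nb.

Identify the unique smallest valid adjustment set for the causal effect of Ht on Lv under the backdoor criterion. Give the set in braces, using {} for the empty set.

{Nq}

Variables eligible for adjustment (non-descendants of Ht, excluding Ht and Lv): {Jc, Nq, Sw, Zv}.
Backdoor paths from Ht to Lv:
  P1: Ht <- Nq -> Nb -> Lv
  P2: Ht <- Nq -> Lv
The empty set is not sufficient: P1 (Ht <- Nq -> Nb -> Lv) has no collider blocking it and no conditioned non-collider, so it is open.
Try {Nq}:
  P1: blocked at fork node Nq ∈ conditioning set.
  P2: blocked at fork node Nq ∈ conditioning set.
{Nq} contains no descendant of Ht and blocks every backdoor path.
No other singleton works — e.g. {Jc} leaves P1 open — so {Nq} is the unique smallest valid adjustment set.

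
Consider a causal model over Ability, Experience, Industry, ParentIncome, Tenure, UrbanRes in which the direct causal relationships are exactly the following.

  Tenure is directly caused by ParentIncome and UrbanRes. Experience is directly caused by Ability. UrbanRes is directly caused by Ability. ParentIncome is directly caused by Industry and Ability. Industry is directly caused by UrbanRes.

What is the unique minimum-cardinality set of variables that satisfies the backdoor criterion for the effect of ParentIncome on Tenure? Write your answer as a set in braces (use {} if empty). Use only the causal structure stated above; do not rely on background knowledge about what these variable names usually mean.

{UrbanRes}

Variables eligible for adjustment (non-descendants of ParentIncome, excluding ParentIncome and Tenure): {Ability, Experience, Industry, UrbanRes}.
Backdoor paths from ParentIncome to Tenure:
  P1: ParentIncome <- Ability -> UrbanRes -> Tenure
  P2: ParentIncome <- Industry <- UrbanRes -> Tenure
The empty set is not sufficient: P1 (ParentIncome <- Ability -> UrbanRes -> Tenure) has no collider blocking it and no conditioned non-collider, so it is open.
Try {UrbanRes}:
  P1: blocked at chain node UrbanRes ∈ conditioning set.
  P2: blocked at fork node UrbanRes ∈ conditioning set.
{UrbanRes} contains no descendant of ParentIncome and blocks every backdoor path.
No other singleton works — e.g. {Ability} leaves P2 open — so {UrbanRes} is the unique smallest valid adjustment set.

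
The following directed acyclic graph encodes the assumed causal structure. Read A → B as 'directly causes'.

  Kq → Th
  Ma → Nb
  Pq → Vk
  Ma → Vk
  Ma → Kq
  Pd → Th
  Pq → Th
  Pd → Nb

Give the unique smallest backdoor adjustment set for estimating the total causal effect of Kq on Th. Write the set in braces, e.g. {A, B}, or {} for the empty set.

{}

Variables eligible for adjustment (non-descendants of Kq, excluding Kq and Th): {Ma, Nb, Pd, Pq, Vk}.
Backdoor paths from Kq to Th:
  P1: Kq <- Ma -> Vk <- Pq -> Th
  P2: Kq <- Ma -> Nb <- Pd -> Th
Each backdoor path contains an unconditioned collider, so every path is already blocked with the empty conditioning set:
  P1: blocked at collider Vk (neither it nor any descendant is in the conditioning set).
  P2: blocked at collider Nb (neither it nor any descendant is in the conditioning set).
The empty set is therefore the unique smallest valid set.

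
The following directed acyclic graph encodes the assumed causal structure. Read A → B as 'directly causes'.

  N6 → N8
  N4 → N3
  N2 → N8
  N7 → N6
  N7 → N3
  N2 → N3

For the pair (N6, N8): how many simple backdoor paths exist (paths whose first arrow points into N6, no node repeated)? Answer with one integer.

1

A backdoor path from N6 to N8 is any simple undirected path whose first edge points into N6 (i.e. leaves N6 via a parent).
Parents of N6: {N7}.
Enumerating:
  P1: N6 <- N7 -> N3 <- N2 -> N8
That exhausts the simple backdoor paths. Count: 1.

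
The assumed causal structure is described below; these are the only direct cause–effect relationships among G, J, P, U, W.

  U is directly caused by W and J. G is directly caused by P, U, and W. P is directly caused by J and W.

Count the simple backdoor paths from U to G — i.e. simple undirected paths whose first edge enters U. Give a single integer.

A backdoor path from U to G is any simple undirected path whose first edge points into U (i.e. leaves U via a parent).
Parents of U: {J, W}.
Enumerating:
  P1: U <- J -> P <- W -> G
  P2: U <- J -> P -> G
  P3: U <- W -> P -> G
  P4: U <- W -> G
That exhausts the simple backdoor paths. Count: 4.

4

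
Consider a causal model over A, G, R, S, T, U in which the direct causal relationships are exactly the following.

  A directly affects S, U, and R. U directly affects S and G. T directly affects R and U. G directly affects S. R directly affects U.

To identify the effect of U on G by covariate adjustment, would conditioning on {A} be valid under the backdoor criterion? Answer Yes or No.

Backdoor paths from U to G (paths whose first edge points into U):
  P1: U <- T -> R <- A -> S <- G
  P2: U <- A -> S <- G
  P3: U <- R <- A -> S <- G
Condition 1 (no descendant of U in the set): holds — descendants of U are {G, S}; none are in {A}.
Condition 2 (every backdoor path blocked by {A}):
  P1: blocked at collider R (neither it nor any descendant is in the conditioning set).
  P2: blocked at fork node A ∈ conditioning set.
  P3: blocked at fork node A ∈ conditioning set.
{A} satisfies the backdoor criterion.

Yes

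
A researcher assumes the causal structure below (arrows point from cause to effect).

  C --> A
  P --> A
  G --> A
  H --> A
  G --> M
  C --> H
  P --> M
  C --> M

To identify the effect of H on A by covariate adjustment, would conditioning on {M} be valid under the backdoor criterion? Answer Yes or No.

Backdoor paths from H to A (paths whose first edge points into H):
  P1: H <- C -> A
  P2: H <- C -> M <- P -> A
  P3: H <- C -> M <- G -> A
Condition 1 (no descendant of H in the set): holds — descendants of H are {A}; none are in {M}.
Condition 2 (every backdoor path blocked by {M}):
  P1: open — no interior node is in the conditioning set.
  P2: open — collider(s) M are conditioned on (or have a conditioned descendant) and no non-collider on the path is in the set.
  P3: open — collider(s) M are conditioned on (or have a conditioned descendant) and no non-collider on the path is in the set.
{M} does not satisfy the backdoor criterion.

No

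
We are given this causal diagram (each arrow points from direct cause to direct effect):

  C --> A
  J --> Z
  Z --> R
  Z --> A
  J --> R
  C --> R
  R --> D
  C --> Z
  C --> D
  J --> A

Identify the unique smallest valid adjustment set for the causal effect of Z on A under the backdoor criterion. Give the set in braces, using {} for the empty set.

Variables eligible for adjustment (non-descendants of Z, excluding Z and A): {C, J}.
Backdoor paths from Z to A:
  P1: Z <- J -> A
  P2: Z <- J -> R <- C -> A
  P3: Z <- J -> R -> D <- C -> A
  P4: Z <- C -> A
  P5: Z <- C -> R <- J -> A
  P6: Z <- C -> D <- R <- J -> A
The empty set is not sufficient: P1 (Z <- J -> A) has no collider blocking it and no conditioned non-collider, so it is open.
Try {C, J}:
  P1: blocked at fork node J ∈ conditioning set.
  P2: blocked at fork node J ∈ conditioning set.
  P3: blocked at fork node J ∈ conditioning set.
  P4: blocked at fork node C ∈ conditioning set.
  P5: blocked at fork node C ∈ conditioning set.
  P6: blocked at fork node C ∈ conditioning set.
{C, J} contains no descendant of Z and blocks every backdoor path.
Every element of {C, J} is needed (dropping C leaves P4 open; dropping J leaves P1 open), so no proper subset is valid.
Among all size-2 subsets of the eligible variables, only {C, J} blocks every backdoor path, so it is the unique smallest valid adjustment set.

{C, J}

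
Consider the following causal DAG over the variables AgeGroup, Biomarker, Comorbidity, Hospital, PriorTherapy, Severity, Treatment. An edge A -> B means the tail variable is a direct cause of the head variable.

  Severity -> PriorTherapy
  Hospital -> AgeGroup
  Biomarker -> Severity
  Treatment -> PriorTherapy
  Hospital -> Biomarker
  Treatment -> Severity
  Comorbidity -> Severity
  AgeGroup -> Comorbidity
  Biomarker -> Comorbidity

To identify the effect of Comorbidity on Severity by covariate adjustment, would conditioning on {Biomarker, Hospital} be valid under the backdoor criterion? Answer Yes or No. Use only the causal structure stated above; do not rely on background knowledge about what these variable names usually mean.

Backdoor paths from Comorbidity to Severity (paths whose first edge points into Comorbidity):
  P1: Comorbidity <- Biomarker -> Severity
  P2: Comorbidity <- AgeGroup <- Hospital -> Biomarker -> Severity
Condition 1 (no descendant of Comorbidity in the set): holds — descendants of Comorbidity are {PriorTherapy, Severity}; none are in {Biomarker, Hospital}.
Condition 2 (every backdoor path blocked by {Biomarker, Hospital}):
  P1: blocked at fork node Biomarker ∈ conditioning set.
  P2: blocked at fork node Hospital ∈ conditioning set.
{Biomarker, Hospital} satisfies the backdoor criterion.

Yes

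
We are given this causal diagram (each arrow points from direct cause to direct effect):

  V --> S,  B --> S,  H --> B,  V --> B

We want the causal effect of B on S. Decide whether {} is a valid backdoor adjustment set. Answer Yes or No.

No

Backdoor paths from B to S (paths whose first edge points into B):
  P1: B <- V -> S
Condition 1 (no descendant of B in the set): holds — descendants of B are {S}; none are in {}.
Condition 2 (every backdoor path blocked by {}):
  P1: open — no interior node is in the conditioning set.
{} does not satisfy the backdoor criterion.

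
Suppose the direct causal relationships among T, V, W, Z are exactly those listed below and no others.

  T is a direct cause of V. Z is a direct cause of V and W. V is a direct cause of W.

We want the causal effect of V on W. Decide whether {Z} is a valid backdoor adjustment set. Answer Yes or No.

Backdoor paths from V to W (paths whose first edge points into V):
  P1: V <- Z -> W
Condition 1 (no descendant of V in the set): holds — descendants of V are {W}; none are in {Z}.
Condition 2 (every backdoor path blocked by {Z}):
  P1: blocked at fork node Z ∈ conditioning set.
{Z} satisfies the backdoor criterion.

Yes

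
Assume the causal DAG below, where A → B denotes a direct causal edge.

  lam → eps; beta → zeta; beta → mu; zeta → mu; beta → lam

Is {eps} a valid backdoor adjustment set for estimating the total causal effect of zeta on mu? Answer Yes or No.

No

Backdoor paths from zeta to mu (paths whose first edge points into zeta):
  P1: zeta <- beta -> mu
Condition 1 (no descendant of zeta in the set): holds — descendants of zeta are {mu}; none are in {eps}.
Condition 2 (every backdoor path blocked by {eps}):
  P1: open — no interior node is in the conditioning set.
{eps} does not satisfy the backdoor criterion.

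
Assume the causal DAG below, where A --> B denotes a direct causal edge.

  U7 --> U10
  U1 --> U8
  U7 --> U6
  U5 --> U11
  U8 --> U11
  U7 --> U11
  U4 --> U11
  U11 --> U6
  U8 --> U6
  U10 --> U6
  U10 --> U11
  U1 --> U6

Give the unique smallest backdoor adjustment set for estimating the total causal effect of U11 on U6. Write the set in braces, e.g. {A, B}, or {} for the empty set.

Variables eligible for adjustment (non-descendants of U11, excluding U11 and U6): {U1, U10, U4, U5, U7, U8}.
Backdoor paths from U11 to U6:
  P1: U11 <- U8 <- U1 -> U6
  P2: U11 <- U8 -> U6
  P3: U11 <- U7 -> U10 -> U6
  P4: U11 <- U7 -> U6
  P5: U11 <- U10 <- U7 -> U6
  P6: U11 <- U10 -> U6
The empty set is not sufficient: P1 (U11 <- U8 <- U1 -> U6) has no collider blocking it and no conditioned non-collider, so it is open.
Try {U10, U7, U8}:
  P1: blocked at chain node U8 ∈ conditioning set.
  P2: blocked at fork node U8 ∈ conditioning set.
  P3: blocked at fork node U7 ∈ conditioning set.
  P4: blocked at fork node U7 ∈ conditioning set.
  P5: blocked at chain node U10 ∈ conditioning set.
  P6: blocked at fork node U10 ∈ conditioning set.
{U10, U7, U8} contains no descendant of U11 and blocks every backdoor path.
Every element of {U10, U7, U8} is needed (dropping U10 leaves P6 open; dropping U7 leaves P4 open; dropping U8 leaves P1 open), so no proper subset is valid.
Among all size-3 subsets of the eligible variables, only {U10, U7, U8} blocks every backdoor path, so it is the unique smallest valid adjustment set.

{U10, U7, U8}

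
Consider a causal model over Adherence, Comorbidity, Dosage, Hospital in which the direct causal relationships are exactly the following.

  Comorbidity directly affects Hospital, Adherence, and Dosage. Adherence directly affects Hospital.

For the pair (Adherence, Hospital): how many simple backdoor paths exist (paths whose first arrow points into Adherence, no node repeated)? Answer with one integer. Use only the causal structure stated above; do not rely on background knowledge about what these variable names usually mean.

A backdoor path from Adherence to Hospital is any simple undirected path whose first edge points into Adherence (i.e. leaves Adherence via a parent).
Parents of Adherence: {Comorbidity}.
Enumerating:
  P1: Adherence <- Comorbidity -> Hospital
That exhausts the simple backdoor paths. Count: 1.

1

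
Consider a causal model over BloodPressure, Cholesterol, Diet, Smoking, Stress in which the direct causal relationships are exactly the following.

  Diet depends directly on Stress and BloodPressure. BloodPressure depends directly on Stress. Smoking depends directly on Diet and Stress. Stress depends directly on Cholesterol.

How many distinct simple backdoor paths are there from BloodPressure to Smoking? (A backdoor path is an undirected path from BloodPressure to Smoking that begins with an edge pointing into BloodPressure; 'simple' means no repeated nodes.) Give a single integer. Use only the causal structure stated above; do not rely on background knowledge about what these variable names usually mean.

2

A backdoor path from BloodPressure to Smoking is any simple undirected path whose first edge points into BloodPressure (i.e. leaves BloodPressure via a parent).
Parents of BloodPressure: {Stress}.
Enumerating:
  P1: BloodPressure <- Stress -> Diet -> Smoking
  P2: BloodPressure <- Stress -> Smoking
That exhausts the simple backdoor paths. Count: 2.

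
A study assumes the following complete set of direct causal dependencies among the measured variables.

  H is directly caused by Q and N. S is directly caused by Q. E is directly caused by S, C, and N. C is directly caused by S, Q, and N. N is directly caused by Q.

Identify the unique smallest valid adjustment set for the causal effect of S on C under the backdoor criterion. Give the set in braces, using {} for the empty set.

Variables eligible for adjustment (non-descendants of S, excluding S and C): {H, N, Q}.
Backdoor paths from S to C:
  P1: S <- Q -> N -> C
  P2: S <- Q -> N -> E <- C
  P3: S <- Q -> H <- N -> C
  P4: S <- Q -> H <- N -> E <- C
  P5: S <- Q -> C
The empty set is not sufficient: P1 (S <- Q -> N -> C) has no collider blocking it and no conditioned non-collider, so it is open.
Try {Q}:
  P1: blocked at fork node Q ∈ conditioning set.
  P2: blocked at fork node Q ∈ conditioning set.
  P3: blocked at fork node Q ∈ conditioning set.
  P4: blocked at fork node Q ∈ conditioning set.
  P5: blocked at fork node Q ∈ conditioning set.
{Q} contains no descendant of S and blocks every backdoor path.
No other singleton works — e.g. {N} leaves P5 open — so {Q} is the unique smallest valid adjustment set.

{Q}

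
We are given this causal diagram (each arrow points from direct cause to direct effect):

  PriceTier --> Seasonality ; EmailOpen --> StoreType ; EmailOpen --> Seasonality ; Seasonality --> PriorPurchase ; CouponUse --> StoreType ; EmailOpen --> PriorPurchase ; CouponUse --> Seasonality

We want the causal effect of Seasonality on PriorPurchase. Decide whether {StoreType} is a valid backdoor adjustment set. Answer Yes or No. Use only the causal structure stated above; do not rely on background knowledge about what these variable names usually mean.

No

Backdoor paths from Seasonality to PriorPurchase (paths whose first edge points into Seasonality):
  P1: Seasonality <- EmailOpen -> PriorPurchase
  P2: Seasonality <- CouponUse -> StoreType <- EmailOpen -> PriorPurchase
Condition 1 (no descendant of Seasonality in the set): holds — descendants of Seasonality are {PriorPurchase}; none are in {StoreType}.
Condition 2 (every backdoor path blocked by {StoreType}):
  P1: open — no interior node is in the conditioning set.
  P2: open — collider(s) StoreType are conditioned on (or have a conditioned descendant) and no non-collider on the path is in the set.
{StoreType} does not satisfy the backdoor criterion.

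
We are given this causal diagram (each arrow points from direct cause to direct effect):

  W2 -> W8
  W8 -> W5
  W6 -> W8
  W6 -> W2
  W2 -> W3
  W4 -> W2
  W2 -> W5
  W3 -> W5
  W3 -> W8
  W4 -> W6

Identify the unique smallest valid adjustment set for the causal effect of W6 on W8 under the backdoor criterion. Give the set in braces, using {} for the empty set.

{W4}

Variables eligible for adjustment (non-descendants of W6, excluding W6 and W8): {W4}.
Backdoor paths from W6 to W8:
  P1: W6 <- W4 -> W2 -> W3 -> W8
  P2: W6 <- W4 -> W2 -> W3 -> W5 <- W8
  P3: W6 <- W4 -> W2 -> W8
  P4: W6 <- W4 -> W2 -> W5 <- W3 -> W8
  P5: W6 <- W4 -> W2 -> W5 <- W8
The empty set is not sufficient: P1 (W6 <- W4 -> W2 -> W3 -> W8) has no collider blocking it and no conditioned non-collider, so it is open.
Try {W4}:
  P1: blocked at fork node W4 ∈ conditioning set.
  P2: blocked at fork node W4 ∈ conditioning set.
  P3: blocked at fork node W4 ∈ conditioning set.
  P4: blocked at fork node W4 ∈ conditioning set.
  P5: blocked at fork node W4 ∈ conditioning set.
{W4} contains no descendant of W6 and blocks every backdoor path.
{W4} is the unique smallest valid adjustment set.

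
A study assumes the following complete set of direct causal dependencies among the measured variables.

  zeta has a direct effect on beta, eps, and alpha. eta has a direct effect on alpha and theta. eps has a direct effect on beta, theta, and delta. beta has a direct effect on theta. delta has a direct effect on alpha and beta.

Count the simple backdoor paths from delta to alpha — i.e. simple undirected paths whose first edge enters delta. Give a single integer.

6

A backdoor path from delta to alpha is any simple undirected path whose first edge points into delta (i.e. leaves delta via a parent).
Parents of delta: {eps}.
Enumerating:
  P1: delta <- eps <- zeta -> beta -> theta <- eta -> alpha
  P2: delta <- eps <- zeta -> alpha
  P3: delta <- eps -> beta <- zeta -> alpha
  P4: delta <- eps -> beta -> theta <- eta -> alpha
  P5: delta <- eps -> theta <- eta -> alpha
  P6: delta <- eps -> theta <- beta <- zeta -> alpha
That exhausts the simple backdoor paths. Count: 6.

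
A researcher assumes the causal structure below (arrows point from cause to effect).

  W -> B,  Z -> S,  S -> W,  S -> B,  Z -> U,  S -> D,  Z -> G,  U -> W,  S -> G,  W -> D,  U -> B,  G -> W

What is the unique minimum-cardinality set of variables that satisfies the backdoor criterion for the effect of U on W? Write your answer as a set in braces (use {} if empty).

{Z}

Variables eligible for adjustment (non-descendants of U, excluding U and W): {G, S, Z}.
Backdoor paths from U to W:
  P1: U <- Z -> S -> G -> W
  P2: U <- Z -> S -> W
  P3: U <- Z -> S -> D <- W
  P4: U <- Z -> S -> B <- W
  P5: U <- Z -> G <- S -> W
  P6: U <- Z -> G <- S -> D <- W
  P7: U <- Z -> G <- S -> B <- W
  P8: U <- Z -> G -> W
The empty set is not sufficient: P1 (U <- Z -> S -> G -> W) has no collider blocking it and no conditioned non-collider, so it is open.
Try {Z}:
  P1: blocked at fork node Z ∈ conditioning set.
  P2: blocked at fork node Z ∈ conditioning set.
  P3: blocked at fork node Z ∈ conditioning set.
  P4: blocked at fork node Z ∈ conditioning set.
  P5: blocked at fork node Z ∈ conditioning set.
  P6: blocked at fork node Z ∈ conditioning set.
  P7: blocked at fork node Z ∈ conditioning set.
  P8: blocked at fork node Z ∈ conditioning set.
{Z} contains no descendant of U and blocks every backdoor path.
No other singleton works — e.g. {S} leaves P8 open — so {Z} is the unique smallest valid adjustment set.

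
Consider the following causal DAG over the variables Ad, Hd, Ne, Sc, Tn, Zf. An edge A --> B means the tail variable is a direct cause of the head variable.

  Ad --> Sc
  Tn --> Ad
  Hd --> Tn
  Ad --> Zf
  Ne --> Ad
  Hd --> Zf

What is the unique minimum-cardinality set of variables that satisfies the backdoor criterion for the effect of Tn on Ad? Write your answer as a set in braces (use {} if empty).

Variables eligible for adjustment (non-descendants of Tn, excluding Tn and Ad): {Hd, Ne}.
Backdoor paths from Tn to Ad:
  P1: Tn <- Hd -> Zf <- Ad
Each backdoor path contains an unconditioned collider, so every path is already blocked with the empty conditioning set:
  P1: blocked at collider Zf (neither it nor any descendant is in the conditioning set).
The empty set is therefore the unique smallest valid set.

{}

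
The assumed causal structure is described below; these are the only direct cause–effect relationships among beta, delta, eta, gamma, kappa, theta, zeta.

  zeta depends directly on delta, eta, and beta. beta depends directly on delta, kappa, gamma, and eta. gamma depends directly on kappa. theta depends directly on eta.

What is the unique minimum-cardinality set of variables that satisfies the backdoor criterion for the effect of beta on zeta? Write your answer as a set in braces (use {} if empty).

{delta, eta}

Variables eligible for adjustment (non-descendants of beta, excluding beta and zeta): {delta, eta, gamma, kappa, theta}.
Backdoor paths from beta to zeta:
  P1: beta <- eta -> zeta
  P2: beta <- delta -> zeta
The empty set is not sufficient: P1 (beta <- eta -> zeta) has no collider blocking it and no conditioned non-collider, so it is open.
Try {delta, eta}:
  P1: blocked at fork node eta ∈ conditioning set.
  P2: blocked at fork node delta ∈ conditioning set.
{delta, eta} contains no descendant of beta and blocks every backdoor path.
Every element of {delta, eta} is needed (dropping delta leaves P2 open; dropping eta leaves P1 open), so no proper subset is valid.
Among all size-2 subsets of the eligible variables, only {delta, eta} blocks every backdoor path, so it is the unique smallest valid adjustment set.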